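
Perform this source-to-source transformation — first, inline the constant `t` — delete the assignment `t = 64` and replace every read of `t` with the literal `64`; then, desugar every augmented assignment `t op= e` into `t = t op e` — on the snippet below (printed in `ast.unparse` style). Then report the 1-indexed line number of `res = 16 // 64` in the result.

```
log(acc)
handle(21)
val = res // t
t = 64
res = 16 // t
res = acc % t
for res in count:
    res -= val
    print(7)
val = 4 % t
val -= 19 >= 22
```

4

Transformed code:
log(acc)
handle(21)
val = res // 64
res = 16 // 64
res = acc % 64
for res in count:
    res = res - val
    print(7)
val = 4 % 64
val = val - (19 >= 22)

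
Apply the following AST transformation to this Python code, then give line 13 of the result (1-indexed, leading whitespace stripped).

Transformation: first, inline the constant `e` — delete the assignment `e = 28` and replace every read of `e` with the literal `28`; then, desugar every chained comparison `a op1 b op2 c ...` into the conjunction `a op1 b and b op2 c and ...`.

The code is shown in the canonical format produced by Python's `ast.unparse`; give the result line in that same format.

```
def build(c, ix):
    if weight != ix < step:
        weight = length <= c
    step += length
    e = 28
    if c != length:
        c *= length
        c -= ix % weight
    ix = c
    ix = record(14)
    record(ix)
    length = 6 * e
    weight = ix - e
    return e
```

Transformed code:
def build(c, ix):
    if weight != ix and ix < step:
        weight = length <= c
    step += length
    if c != length:
        c *= length
        c -= ix % weight
    ix = c
    ix = record(14)
    record(ix)
    length = 6 * 28
    weight = ix - 28
    return 28

return 28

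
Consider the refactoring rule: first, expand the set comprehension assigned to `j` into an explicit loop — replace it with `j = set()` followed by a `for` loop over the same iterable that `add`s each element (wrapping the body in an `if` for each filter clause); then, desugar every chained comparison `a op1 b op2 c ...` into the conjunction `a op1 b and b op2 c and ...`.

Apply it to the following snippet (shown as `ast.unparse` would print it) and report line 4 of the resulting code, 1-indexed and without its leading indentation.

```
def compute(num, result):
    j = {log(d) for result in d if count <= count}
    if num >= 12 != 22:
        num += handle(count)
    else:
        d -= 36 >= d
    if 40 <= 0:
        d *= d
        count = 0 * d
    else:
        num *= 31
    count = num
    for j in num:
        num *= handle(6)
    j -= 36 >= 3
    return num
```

if count <= count:

Transformed code:
def compute(num, result):
    j = set()
    for result in d:
        if count <= count:
            j.add(log(d))
    if num >= 12 and 12 != 22:
        num += handle(count)
    else:
        d -= 36 >= d
    if 40 <= 0:
        d *= d
        count = 0 * d
    else:
        num *= 31
    count = num
    for j in num:
        num *= handle(6)
    j -= 36 >= 3
    return num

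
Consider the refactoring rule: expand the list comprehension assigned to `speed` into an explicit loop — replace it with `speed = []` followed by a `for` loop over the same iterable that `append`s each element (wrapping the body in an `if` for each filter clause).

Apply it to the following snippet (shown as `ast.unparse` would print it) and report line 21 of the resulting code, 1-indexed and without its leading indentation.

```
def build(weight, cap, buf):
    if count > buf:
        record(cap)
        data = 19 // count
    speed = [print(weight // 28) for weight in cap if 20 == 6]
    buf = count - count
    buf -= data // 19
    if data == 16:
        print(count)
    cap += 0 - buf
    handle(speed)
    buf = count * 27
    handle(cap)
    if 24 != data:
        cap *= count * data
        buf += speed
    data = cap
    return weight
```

Transformed code:
def build(weight, cap, buf):
    if count > buf:
        record(cap)
        data = 19 // count
    speed = []
    for weight in cap:
        if 20 == 6:
            speed.append(print(weight // 28))
    buf = count - count
    buf -= data // 19
    if data == 16:
        print(count)
    cap += 0 - buf
    handle(speed)
    buf = count * 27
    handle(cap)
    if 24 != data:
        cap *= count * data
        buf += speed
    data = cap
    return weight

return weight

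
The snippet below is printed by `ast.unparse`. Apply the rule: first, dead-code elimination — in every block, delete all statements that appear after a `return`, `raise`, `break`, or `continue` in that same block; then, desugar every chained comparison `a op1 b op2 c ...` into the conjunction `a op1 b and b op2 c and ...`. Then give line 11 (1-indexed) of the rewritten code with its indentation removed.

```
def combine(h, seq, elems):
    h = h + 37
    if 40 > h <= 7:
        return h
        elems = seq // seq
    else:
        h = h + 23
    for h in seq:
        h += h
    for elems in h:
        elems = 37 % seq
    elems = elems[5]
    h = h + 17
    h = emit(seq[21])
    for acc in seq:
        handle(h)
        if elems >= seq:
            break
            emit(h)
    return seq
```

Transformed code:
def combine(h, seq, elems):
    h = h + 37
    if 40 > h and h <= 7:
        return h
    else:
        h = h + 23
    for h in seq:
        h += h
    for elems in h:
        elems = 37 % seq
    elems = elems[5]
    h = h + 17
    h = emit(seq[21])
    for acc in seq:
        handle(h)
        if elems >= seq:
            break
    return seq

elems = elems[5]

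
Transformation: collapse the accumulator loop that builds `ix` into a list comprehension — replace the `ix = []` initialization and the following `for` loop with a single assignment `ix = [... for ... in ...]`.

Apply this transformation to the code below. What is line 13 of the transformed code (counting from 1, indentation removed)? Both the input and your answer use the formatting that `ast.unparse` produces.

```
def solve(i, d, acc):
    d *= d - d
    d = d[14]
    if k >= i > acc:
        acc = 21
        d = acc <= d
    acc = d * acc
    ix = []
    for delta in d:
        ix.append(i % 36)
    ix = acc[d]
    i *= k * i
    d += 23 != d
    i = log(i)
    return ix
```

return ix

Transformed code:
def solve(i, d, acc):
    d *= d - d
    d = d[14]
    if k >= i > acc:
        acc = 21
        d = acc <= d
    acc = d * acc
    ix = [i % 36 for delta in d]
    ix = acc[d]
    i *= k * i
    d += 23 != d
    i = log(i)
    return ix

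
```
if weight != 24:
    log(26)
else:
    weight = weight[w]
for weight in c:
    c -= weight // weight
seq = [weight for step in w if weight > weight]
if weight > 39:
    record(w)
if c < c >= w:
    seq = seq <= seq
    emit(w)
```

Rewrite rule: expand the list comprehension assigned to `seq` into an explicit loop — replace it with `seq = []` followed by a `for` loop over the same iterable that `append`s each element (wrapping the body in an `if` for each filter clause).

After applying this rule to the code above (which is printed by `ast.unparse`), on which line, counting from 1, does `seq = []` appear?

Transformed code:
if weight != 24:
    log(26)
else:
    weight = weight[w]
for weight in c:
    c -= weight // weight
seq = []
for step in w:
    if weight > weight:
        seq.append(weight)
if weight > 39:
    record(w)
if c < c >= w:
    seq = seq <= seq
    emit(w)

7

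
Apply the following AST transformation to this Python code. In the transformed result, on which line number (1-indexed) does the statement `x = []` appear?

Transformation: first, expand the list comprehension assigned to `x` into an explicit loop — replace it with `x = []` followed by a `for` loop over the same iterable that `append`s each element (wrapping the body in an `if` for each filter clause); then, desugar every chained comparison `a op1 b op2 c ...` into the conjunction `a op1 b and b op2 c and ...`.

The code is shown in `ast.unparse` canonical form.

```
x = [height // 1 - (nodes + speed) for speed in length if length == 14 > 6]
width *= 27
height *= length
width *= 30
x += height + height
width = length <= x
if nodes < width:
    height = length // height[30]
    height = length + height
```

Transformed code:
x = []
for speed in length:
    if length == 14 and 14 > 6:
        x.append(height // 1 - (nodes + speed))
width *= 27
height *= length
width *= 30
x += height + height
width = length <= x
if nodes < width:
    height = length // height[30]
    height = length + height

1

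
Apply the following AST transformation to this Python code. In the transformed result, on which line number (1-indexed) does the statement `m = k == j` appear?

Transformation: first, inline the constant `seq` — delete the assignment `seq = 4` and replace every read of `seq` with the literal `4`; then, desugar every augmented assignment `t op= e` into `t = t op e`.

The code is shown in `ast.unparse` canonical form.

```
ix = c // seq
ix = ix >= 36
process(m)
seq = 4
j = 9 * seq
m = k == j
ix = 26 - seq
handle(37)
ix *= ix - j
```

5

Transformed code:
ix = c // 4
ix = ix >= 36
process(m)
j = 9 * 4
m = k == j
ix = 26 - 4
handle(37)
ix = ix * (ix - j)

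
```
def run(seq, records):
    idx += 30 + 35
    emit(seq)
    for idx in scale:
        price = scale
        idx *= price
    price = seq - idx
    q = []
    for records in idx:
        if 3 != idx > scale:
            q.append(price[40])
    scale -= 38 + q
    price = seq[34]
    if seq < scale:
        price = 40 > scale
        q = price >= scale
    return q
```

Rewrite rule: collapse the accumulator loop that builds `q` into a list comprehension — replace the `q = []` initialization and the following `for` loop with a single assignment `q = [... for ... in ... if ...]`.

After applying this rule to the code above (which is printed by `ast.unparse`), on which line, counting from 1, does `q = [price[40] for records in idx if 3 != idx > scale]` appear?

8

Transformed code:
def run(seq, records):
    idx += 30 + 35
    emit(seq)
    for idx in scale:
        price = scale
        idx *= price
    price = seq - idx
    q = [price[40] for records in idx if 3 != idx > scale]
    scale -= 38 + q
    price = seq[34]
    if seq < scale:
        price = 40 > scale
        q = price >= scale
    return q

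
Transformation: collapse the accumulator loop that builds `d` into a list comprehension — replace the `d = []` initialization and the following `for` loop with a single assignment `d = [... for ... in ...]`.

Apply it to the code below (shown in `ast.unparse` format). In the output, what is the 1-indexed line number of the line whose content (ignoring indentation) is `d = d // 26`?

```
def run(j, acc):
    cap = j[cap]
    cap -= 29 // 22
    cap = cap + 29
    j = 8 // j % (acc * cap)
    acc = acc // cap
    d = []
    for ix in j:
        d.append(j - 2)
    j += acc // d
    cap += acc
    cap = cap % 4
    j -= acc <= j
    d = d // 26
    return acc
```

Transformed code:
def run(j, acc):
    cap = j[cap]
    cap -= 29 // 22
    cap = cap + 29
    j = 8 // j % (acc * cap)
    acc = acc // cap
    d = [j - 2 for ix in j]
    j += acc // d
    cap += acc
    cap = cap % 4
    j -= acc <= j
    d = d // 26
    return acc

12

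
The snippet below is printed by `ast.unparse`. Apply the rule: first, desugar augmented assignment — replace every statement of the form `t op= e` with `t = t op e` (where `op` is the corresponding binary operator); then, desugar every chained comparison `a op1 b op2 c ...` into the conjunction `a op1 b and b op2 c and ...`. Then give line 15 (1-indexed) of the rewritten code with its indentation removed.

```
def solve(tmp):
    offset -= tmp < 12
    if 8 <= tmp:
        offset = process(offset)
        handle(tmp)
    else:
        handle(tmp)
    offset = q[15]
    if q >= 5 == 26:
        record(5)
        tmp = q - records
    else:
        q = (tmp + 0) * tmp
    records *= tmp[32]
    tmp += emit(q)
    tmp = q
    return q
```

tmp = tmp + emit(q)

Transformed code:
def solve(tmp):
    offset = offset - (tmp < 12)
    if 8 <= tmp:
        offset = process(offset)
        handle(tmp)
    else:
        handle(tmp)
    offset = q[15]
    if q >= 5 and 5 == 26:
        record(5)
        tmp = q - records
    else:
        q = (tmp + 0) * tmp
    records = records * tmp[32]
    tmp = tmp + emit(q)
    tmp = q
    return q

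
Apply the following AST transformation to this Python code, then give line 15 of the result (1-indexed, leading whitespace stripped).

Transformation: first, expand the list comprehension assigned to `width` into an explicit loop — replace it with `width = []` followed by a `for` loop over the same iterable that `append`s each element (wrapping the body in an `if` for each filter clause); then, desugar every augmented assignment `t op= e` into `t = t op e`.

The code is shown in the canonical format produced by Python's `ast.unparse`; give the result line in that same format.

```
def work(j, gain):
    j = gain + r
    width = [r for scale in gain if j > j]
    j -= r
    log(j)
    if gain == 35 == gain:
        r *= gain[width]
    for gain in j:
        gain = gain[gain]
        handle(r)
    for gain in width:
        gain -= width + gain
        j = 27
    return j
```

Transformed code:
def work(j, gain):
    j = gain + r
    width = []
    for scale in gain:
        if j > j:
            width.append(r)
    j = j - r
    log(j)
    if gain == 35 == gain:
        r = r * gain[width]
    for gain in j:
        gain = gain[gain]
        handle(r)
    for gain in width:
        gain = gain - (width + gain)
        j = 27
    return j

gain = gain - (width + gain)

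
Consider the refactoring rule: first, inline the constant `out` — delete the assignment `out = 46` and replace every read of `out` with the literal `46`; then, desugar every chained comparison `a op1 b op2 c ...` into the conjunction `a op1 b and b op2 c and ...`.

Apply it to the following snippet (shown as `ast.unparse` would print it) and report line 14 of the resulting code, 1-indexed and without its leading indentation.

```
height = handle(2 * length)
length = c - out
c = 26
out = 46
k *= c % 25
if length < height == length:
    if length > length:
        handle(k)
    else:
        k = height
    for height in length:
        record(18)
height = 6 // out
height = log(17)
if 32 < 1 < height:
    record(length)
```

if 32 < 1 and 1 < height:

Transformed code:
height = handle(2 * length)
length = c - 46
c = 26
k *= c % 25
if length < height and height == length:
    if length > length:
        handle(k)
    else:
        k = height
    for height in length:
        record(18)
height = 6 // 46
height = log(17)
if 32 < 1 and 1 < height:
    record(length)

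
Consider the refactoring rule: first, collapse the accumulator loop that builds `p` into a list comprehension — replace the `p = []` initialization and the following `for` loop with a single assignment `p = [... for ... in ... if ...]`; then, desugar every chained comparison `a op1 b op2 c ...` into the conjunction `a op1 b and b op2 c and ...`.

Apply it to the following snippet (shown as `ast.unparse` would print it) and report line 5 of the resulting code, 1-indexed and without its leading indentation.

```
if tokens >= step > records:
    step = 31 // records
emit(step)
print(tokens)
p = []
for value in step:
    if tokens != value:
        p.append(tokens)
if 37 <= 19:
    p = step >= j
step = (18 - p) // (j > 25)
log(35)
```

Transformed code:
if tokens >= step and step > records:
    step = 31 // records
emit(step)
print(tokens)
p = [tokens for value in step if tokens != value]
if 37 <= 19:
    p = step >= j
step = (18 - p) // (j > 25)
log(35)

p = [tokens for value in step if tokens != value]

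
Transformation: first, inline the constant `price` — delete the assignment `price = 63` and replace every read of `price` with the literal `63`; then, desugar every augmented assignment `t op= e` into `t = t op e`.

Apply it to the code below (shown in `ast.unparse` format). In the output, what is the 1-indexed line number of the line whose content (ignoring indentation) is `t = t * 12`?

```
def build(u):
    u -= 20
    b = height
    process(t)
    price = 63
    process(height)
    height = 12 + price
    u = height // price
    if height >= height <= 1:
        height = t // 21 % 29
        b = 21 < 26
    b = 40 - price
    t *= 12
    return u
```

Transformed code:
def build(u):
    u = u - 20
    b = height
    process(t)
    process(height)
    height = 12 + 63
    u = height // 63
    if height >= height <= 1:
        height = t // 21 % 29
        b = 21 < 26
    b = 40 - 63
    t = t * 12
    return u

12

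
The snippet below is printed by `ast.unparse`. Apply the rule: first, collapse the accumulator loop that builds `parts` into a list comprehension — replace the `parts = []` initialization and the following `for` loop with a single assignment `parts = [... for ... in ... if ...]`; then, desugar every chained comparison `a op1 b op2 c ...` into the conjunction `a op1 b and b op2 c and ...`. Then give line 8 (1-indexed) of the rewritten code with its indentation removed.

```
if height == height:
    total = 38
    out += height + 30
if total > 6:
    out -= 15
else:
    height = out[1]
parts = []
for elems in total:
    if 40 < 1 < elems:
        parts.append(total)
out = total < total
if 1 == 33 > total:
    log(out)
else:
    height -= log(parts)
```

parts = [total for elems in total if 40 < 1 and 1 < elems]

Transformed code:
if height == height:
    total = 38
    out += height + 30
if total > 6:
    out -= 15
else:
    height = out[1]
parts = [total for elems in total if 40 < 1 and 1 < elems]
out = total < total
if 1 == 33 and 33 > total:
    log(out)
else:
    height -= log(parts)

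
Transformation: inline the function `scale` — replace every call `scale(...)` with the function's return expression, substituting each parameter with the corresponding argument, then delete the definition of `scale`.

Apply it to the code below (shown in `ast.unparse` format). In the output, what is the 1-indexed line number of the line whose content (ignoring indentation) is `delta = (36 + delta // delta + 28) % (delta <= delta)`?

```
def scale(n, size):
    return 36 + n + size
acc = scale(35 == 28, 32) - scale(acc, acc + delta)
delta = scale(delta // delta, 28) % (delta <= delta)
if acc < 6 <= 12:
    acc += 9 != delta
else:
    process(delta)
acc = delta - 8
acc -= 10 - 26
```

2

Transformed code:
acc = 36 + (35 == 28) + 32 - (36 + acc + (acc + delta))
delta = (36 + delta // delta + 28) % (delta <= delta)
if acc < 6 <= 12:
    acc += 9 != delta
else:
    process(delta)
acc = delta - 8
acc -= 10 - 26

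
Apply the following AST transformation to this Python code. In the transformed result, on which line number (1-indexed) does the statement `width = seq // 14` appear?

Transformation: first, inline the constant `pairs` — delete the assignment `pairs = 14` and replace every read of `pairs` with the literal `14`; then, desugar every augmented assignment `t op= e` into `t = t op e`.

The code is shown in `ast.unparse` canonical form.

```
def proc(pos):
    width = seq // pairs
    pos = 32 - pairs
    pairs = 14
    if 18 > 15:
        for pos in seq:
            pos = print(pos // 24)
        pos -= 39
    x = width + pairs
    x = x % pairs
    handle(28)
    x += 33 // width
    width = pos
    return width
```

2

Transformed code:
def proc(pos):
    width = seq // 14
    pos = 32 - 14
    if 18 > 15:
        for pos in seq:
            pos = print(pos // 24)
        pos = pos - 39
    x = width + 14
    x = x % 14
    handle(28)
    x = x + 33 // width
    width = pos
    return width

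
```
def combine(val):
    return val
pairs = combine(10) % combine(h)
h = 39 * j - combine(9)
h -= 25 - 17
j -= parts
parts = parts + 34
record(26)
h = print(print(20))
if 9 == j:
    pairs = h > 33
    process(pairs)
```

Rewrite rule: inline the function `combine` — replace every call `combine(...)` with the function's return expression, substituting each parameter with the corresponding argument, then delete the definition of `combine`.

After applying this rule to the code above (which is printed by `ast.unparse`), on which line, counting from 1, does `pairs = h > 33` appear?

Transformed code:
pairs = 10 % h
h = 39 * j - 9
h -= 25 - 17
j -= parts
parts = parts + 34
record(26)
h = print(print(20))
if 9 == j:
    pairs = h > 33
    process(pairs)

9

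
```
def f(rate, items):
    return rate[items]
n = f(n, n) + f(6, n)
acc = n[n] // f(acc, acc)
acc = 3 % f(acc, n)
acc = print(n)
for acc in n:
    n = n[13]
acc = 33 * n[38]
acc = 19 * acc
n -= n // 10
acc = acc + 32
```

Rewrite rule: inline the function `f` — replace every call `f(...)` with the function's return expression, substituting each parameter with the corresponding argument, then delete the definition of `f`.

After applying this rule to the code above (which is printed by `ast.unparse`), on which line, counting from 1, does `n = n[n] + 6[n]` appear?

Transformed code:
n = n[n] + 6[n]
acc = n[n] // acc[acc]
acc = 3 % acc[n]
acc = print(n)
for acc in n:
    n = n[13]
acc = 33 * n[38]
acc = 19 * acc
n -= n // 10
acc = acc + 32

1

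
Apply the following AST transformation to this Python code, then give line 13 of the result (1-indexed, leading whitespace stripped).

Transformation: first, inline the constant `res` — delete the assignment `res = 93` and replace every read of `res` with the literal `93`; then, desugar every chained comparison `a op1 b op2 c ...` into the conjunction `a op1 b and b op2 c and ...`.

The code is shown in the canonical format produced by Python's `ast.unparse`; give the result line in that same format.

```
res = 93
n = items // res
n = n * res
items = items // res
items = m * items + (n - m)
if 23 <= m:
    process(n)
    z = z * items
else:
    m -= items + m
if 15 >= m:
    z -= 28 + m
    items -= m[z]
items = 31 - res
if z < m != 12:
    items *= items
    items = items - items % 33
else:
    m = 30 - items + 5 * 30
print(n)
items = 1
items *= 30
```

Transformed code:
n = items // 93
n = n * 93
items = items // 93
items = m * items + (n - m)
if 23 <= m:
    process(n)
    z = z * items
else:
    m -= items + m
if 15 >= m:
    z -= 28 + m
    items -= m[z]
items = 31 - 93
if z < m and m != 12:
    items *= items
    items = items - items % 33
else:
    m = 30 - items + 5 * 30
print(n)
items = 1
items *= 30

items = 31 - 93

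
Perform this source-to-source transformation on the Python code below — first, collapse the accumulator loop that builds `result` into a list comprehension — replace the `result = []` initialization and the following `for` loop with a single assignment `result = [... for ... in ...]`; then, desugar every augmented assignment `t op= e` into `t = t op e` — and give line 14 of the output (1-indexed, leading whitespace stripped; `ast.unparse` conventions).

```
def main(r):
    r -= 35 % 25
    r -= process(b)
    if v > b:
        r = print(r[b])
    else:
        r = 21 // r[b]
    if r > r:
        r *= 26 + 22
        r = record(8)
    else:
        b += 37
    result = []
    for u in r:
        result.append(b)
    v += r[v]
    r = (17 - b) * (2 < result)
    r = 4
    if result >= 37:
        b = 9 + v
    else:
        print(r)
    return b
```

v = v + r[v]

Transformed code:
def main(r):
    r = r - 35 % 25
    r = r - process(b)
    if v > b:
        r = print(r[b])
    else:
        r = 21 // r[b]
    if r > r:
        r = r * (26 + 22)
        r = record(8)
    else:
        b = b + 37
    result = [b for u in r]
    v = v + r[v]
    r = (17 - b) * (2 < result)
    r = 4
    if result >= 37:
        b = 9 + v
    else:
        print(r)
    return b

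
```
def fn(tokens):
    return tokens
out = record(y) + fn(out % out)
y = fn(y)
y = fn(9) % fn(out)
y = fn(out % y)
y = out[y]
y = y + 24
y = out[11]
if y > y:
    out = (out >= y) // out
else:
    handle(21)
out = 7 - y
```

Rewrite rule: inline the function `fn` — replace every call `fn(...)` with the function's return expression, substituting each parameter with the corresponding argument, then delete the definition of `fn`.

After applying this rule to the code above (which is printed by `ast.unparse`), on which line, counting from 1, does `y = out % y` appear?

4

Transformed code:
out = record(y) + out % out
y = y
y = 9 % out
y = out % y
y = out[y]
y = y + 24
y = out[11]
if y > y:
    out = (out >= y) // out
else:
    handle(21)
out = 7 - y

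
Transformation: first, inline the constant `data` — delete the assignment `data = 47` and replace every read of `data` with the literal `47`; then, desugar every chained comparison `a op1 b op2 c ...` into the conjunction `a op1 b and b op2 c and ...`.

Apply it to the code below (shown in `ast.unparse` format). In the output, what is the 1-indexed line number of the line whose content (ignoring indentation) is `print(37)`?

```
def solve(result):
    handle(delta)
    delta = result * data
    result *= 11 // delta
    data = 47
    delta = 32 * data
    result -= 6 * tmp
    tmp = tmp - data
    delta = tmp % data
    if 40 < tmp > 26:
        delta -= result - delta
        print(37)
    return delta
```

Transformed code:
def solve(result):
    handle(delta)
    delta = result * 47
    result *= 11 // delta
    delta = 32 * 47
    result -= 6 * tmp
    tmp = tmp - 47
    delta = tmp % 47
    if 40 < tmp and tmp > 26:
        delta -= result - delta
        print(37)
    return delta

11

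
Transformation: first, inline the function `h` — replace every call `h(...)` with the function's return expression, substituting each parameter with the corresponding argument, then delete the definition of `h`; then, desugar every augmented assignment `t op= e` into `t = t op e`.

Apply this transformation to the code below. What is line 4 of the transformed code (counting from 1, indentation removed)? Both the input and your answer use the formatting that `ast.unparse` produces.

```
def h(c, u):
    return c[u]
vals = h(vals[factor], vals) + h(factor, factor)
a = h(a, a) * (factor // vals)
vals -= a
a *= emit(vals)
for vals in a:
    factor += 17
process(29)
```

a = a * emit(vals)

Transformed code:
vals = vals[factor][vals] + factor[factor]
a = a[a] * (factor // vals)
vals = vals - a
a = a * emit(vals)
for vals in a:
    factor = factor + 17
process(29)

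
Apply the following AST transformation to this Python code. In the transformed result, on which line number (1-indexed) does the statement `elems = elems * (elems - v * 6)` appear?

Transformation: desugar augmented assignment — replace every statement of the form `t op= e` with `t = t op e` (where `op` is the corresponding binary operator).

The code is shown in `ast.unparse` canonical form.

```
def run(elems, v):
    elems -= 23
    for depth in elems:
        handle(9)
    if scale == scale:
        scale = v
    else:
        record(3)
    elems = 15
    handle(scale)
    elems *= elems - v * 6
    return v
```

11

Transformed code:
def run(elems, v):
    elems = elems - 23
    for depth in elems:
        handle(9)
    if scale == scale:
        scale = v
    else:
        record(3)
    elems = 15
    handle(scale)
    elems = elems * (elems - v * 6)
    return v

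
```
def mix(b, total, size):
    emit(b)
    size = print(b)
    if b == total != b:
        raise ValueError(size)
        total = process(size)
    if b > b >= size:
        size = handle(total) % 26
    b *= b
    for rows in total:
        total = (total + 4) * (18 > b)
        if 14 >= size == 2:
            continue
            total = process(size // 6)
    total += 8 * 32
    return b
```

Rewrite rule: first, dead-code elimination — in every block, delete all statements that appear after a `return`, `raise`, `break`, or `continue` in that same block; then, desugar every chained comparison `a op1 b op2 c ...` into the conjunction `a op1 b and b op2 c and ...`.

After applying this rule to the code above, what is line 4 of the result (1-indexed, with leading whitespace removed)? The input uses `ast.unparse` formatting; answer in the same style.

if b == total and total != b:

Transformed code:
def mix(b, total, size):
    emit(b)
    size = print(b)
    if b == total and total != b:
        raise ValueError(size)
    if b > b and b >= size:
        size = handle(total) % 26
    b *= b
    for rows in total:
        total = (total + 4) * (18 > b)
        if 14 >= size and size == 2:
            continue
    total += 8 * 32
    return b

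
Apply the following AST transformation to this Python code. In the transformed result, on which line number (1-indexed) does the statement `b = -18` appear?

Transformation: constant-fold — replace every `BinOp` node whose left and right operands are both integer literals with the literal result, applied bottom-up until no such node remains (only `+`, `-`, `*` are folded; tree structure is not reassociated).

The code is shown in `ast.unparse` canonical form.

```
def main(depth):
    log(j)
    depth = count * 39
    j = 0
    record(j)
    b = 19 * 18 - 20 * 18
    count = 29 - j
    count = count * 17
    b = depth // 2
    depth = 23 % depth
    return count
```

Transformed code:
def main(depth):
    log(j)
    depth = count * 39
    j = 0
    record(j)
    b = -18
    count = 29 - j
    count = count * 17
    b = depth // 2
    depth = 23 % depth
    return count

6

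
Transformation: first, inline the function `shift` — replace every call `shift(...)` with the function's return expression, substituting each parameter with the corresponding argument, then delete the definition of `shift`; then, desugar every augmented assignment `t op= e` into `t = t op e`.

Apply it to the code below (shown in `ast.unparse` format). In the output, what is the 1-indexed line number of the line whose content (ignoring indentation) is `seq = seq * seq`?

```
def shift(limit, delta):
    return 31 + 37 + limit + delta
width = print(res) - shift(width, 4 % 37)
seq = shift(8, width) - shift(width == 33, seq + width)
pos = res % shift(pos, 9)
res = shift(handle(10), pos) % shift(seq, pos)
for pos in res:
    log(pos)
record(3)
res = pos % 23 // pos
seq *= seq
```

Transformed code:
width = print(res) - (31 + 37 + width + 4 % 37)
seq = 31 + 37 + 8 + width - (31 + 37 + (width == 33) + (seq + width))
pos = res % (31 + 37 + pos + 9)
res = (31 + 37 + handle(10) + pos) % (31 + 37 + seq + pos)
for pos in res:
    log(pos)
record(3)
res = pos % 23 // pos
seq = seq * seq

9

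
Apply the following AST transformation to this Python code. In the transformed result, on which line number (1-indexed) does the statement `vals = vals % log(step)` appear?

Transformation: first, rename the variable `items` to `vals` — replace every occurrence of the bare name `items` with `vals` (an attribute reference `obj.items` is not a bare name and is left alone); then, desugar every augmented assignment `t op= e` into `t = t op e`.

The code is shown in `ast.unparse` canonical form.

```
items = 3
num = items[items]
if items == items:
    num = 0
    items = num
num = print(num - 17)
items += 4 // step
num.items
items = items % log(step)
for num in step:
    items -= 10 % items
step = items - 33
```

Transformed code:
vals = 3
num = vals[vals]
if vals == vals:
    num = 0
    vals = num
num = print(num - 17)
vals = vals + 4 // step
num.items
vals = vals % log(step)
for num in step:
    vals = vals - 10 % vals
step = vals - 33

9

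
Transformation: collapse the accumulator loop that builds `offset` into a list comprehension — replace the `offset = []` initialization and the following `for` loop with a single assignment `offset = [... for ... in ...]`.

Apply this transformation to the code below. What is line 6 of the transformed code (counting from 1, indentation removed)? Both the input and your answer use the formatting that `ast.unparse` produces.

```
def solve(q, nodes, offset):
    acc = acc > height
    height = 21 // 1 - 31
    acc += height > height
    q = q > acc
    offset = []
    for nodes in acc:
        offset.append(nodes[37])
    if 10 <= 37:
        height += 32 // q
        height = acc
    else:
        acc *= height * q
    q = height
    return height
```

offset = [nodes[37] for nodes in acc]

Transformed code:
def solve(q, nodes, offset):
    acc = acc > height
    height = 21 // 1 - 31
    acc += height > height
    q = q > acc
    offset = [nodes[37] for nodes in acc]
    if 10 <= 37:
        height += 32 // q
        height = acc
    else:
        acc *= height * q
    q = height
    return height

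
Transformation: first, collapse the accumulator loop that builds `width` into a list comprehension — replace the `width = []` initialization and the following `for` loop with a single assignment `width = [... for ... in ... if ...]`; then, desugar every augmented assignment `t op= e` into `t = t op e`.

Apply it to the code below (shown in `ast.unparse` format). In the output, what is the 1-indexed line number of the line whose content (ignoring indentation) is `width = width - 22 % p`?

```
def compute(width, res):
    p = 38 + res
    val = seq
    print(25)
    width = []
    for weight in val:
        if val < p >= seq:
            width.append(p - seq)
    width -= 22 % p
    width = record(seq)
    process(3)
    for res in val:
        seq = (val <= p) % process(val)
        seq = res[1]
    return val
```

Transformed code:
def compute(width, res):
    p = 38 + res
    val = seq
    print(25)
    width = [p - seq for weight in val if val < p >= seq]
    width = width - 22 % p
    width = record(seq)
    process(3)
    for res in val:
        seq = (val <= p) % process(val)
        seq = res[1]
    return val

6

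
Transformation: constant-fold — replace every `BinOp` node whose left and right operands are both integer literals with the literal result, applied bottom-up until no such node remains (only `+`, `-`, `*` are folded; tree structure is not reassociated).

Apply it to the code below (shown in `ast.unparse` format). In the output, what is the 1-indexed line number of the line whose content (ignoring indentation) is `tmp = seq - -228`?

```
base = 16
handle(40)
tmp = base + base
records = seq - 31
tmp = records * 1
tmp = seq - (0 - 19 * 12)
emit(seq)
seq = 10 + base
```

6

Transformed code:
base = 16
handle(40)
tmp = base + base
records = seq - 31
tmp = records * 1
tmp = seq - -228
emit(seq)
seq = 10 + base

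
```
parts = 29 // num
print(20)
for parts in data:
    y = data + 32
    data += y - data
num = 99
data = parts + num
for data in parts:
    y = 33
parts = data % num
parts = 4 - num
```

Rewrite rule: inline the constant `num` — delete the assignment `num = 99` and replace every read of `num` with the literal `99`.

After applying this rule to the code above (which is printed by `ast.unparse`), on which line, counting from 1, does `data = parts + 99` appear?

6

Transformed code:
parts = 29 // 99
print(20)
for parts in data:
    y = data + 32
    data += y - data
data = parts + 99
for data in parts:
    y = 33
parts = data % 99
parts = 4 - 99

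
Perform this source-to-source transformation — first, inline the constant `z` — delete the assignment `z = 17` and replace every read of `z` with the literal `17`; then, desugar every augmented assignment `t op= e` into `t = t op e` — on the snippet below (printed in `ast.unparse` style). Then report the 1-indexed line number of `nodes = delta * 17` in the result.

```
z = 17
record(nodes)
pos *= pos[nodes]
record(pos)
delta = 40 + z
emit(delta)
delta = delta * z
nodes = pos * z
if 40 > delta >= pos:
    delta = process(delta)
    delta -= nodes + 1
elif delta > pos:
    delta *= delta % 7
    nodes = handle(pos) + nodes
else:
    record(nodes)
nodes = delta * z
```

Transformed code:
record(nodes)
pos = pos * pos[nodes]
record(pos)
delta = 40 + 17
emit(delta)
delta = delta * 17
nodes = pos * 17
if 40 > delta >= pos:
    delta = process(delta)
    delta = delta - (nodes + 1)
elif delta > pos:
    delta = delta * (delta % 7)
    nodes = handle(pos) + nodes
else:
    record(nodes)
nodes = delta * 17

16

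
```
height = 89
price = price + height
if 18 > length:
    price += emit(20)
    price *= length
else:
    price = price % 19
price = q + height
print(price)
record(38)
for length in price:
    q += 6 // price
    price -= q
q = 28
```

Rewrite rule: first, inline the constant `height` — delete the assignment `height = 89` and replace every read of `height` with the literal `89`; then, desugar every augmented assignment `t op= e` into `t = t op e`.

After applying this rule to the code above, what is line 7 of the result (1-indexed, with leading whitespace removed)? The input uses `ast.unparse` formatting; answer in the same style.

price = q + 89

Transformed code:
price = price + 89
if 18 > length:
    price = price + emit(20)
    price = price * length
else:
    price = price % 19
price = q + 89
print(price)
record(38)
for length in price:
    q = q + 6 // price
    price = price - q
q = 28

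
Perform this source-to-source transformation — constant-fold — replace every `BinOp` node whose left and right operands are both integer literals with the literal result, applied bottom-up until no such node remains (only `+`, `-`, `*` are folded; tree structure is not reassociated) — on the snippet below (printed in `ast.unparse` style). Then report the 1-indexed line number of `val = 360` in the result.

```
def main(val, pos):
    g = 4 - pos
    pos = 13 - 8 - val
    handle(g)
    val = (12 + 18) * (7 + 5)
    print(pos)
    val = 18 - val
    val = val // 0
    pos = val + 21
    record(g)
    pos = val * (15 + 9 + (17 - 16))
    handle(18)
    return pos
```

5

Transformed code:
def main(val, pos):
    g = 4 - pos
    pos = 5 - val
    handle(g)
    val = 360
    print(pos)
    val = 18 - val
    val = val // 0
    pos = val + 21
    record(g)
    pos = val * 25
    handle(18)
    return pos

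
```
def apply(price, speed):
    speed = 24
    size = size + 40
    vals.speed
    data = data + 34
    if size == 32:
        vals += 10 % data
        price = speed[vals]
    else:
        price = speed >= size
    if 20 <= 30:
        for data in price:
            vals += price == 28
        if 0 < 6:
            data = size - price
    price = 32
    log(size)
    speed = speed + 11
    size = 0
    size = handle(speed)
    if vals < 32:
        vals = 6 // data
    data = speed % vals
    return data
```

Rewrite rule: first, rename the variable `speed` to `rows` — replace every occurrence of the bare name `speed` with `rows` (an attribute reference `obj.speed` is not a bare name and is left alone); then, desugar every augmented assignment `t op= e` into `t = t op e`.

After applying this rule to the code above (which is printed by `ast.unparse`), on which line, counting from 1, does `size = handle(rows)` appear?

Transformed code:
def apply(price, rows):
    rows = 24
    size = size + 40
    vals.speed
    data = data + 34
    if size == 32:
        vals = vals + 10 % data
        price = rows[vals]
    else:
        price = rows >= size
    if 20 <= 30:
        for data in price:
            vals = vals + (price == 28)
        if 0 < 6:
            data = size - price
    price = 32
    log(size)
    rows = rows + 11
    size = 0
    size = handle(rows)
    if vals < 32:
        vals = 6 // data
    data = rows % vals
    return data

20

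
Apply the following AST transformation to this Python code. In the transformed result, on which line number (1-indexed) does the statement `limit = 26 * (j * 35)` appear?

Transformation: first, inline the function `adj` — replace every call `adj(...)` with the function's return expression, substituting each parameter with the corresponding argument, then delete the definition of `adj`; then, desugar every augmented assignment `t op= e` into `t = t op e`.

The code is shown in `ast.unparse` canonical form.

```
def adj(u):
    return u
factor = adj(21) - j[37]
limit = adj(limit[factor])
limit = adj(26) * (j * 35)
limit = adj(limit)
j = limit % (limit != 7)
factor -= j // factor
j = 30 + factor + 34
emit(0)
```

Transformed code:
factor = 21 - j[37]
limit = limit[factor]
limit = 26 * (j * 35)
limit = limit
j = limit % (limit != 7)
factor = factor - j // factor
j = 30 + factor + 34
emit(0)

3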